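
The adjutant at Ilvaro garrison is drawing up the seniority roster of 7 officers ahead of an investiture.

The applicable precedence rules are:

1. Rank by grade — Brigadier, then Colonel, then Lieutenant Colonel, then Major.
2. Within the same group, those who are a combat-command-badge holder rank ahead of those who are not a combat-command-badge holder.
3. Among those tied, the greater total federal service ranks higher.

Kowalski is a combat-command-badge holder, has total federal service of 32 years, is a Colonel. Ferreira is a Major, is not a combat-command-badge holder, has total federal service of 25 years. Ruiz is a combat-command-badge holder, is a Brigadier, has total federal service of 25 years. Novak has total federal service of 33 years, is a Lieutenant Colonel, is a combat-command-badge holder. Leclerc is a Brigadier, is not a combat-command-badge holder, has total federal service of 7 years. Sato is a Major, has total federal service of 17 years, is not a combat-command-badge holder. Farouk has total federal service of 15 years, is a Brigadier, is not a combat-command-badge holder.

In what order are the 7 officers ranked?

Ruiz, Farouk, Leclerc, Kowalski, Novak, Ferreira, Sato

By grade: Ruiz, Farouk and Leclerc (Brigadier); then Kowalski (Colonel); then Novak (Lieutenant Colonel); then Ferreira and Sato (Major).
Among Ruiz, Farouk and Leclerc, a combat-command-badge holder before not a combat-command-badge holder: Ruiz (a combat-command-badge holder) before Farouk and Leclerc (not a combat-command-badge holder).
Among Farouk and Leclerc, by total federal service (higher first): Farouk (15 years) before Leclerc (7 years).
Ferreira and Sato are each not a combat-command-badge holder, so the next rule applies.
Among Ferreira and Sato, by total federal service (higher first): Ferreira (25 years) before Sato (17 years).
Full order: Ruiz, Farouk, Leclerc, Kowalski, Novak, Ferreira, Sato.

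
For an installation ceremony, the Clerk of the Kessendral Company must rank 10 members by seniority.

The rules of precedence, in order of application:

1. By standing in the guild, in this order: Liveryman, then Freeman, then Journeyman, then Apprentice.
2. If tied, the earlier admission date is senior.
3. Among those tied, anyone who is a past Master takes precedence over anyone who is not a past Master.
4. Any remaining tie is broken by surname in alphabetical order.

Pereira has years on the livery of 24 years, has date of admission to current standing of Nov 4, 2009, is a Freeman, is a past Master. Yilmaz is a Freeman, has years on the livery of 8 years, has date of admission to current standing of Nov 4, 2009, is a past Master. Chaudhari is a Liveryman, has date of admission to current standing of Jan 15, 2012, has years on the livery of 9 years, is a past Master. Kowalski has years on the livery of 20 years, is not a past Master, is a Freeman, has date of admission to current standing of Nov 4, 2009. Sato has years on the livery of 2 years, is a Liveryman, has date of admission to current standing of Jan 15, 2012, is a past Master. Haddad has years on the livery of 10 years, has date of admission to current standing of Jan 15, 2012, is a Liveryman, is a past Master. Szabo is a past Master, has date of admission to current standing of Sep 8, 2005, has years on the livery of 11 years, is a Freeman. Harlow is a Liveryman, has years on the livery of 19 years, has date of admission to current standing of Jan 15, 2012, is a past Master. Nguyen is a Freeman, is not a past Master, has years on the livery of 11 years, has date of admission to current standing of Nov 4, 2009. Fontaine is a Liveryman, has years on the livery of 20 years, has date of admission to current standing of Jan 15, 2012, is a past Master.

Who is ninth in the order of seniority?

Kowalski

By standing in the guild: Chaudhari, Fontaine, Haddad, Harlow and Sato (Liveryman); then Szabo, Pereira, Yilmaz, Kowalski and Nguyen (Freeman).
Chaudhari, Fontaine, Haddad, Harlow and Sato all have date of admission to current standing Jan 15, 2012, so the next rule applies.
Chaudhari, Fontaine, Haddad, Harlow and Sato are each a past Master, so the next rule applies.
Among Chaudhari, Fontaine, Haddad, Harlow and Sato, alphabetically by surname: Chaudhari before Fontaine before Haddad before Harlow before Sato.
Among Szabo, Pereira, Yilmaz, Kowalski and Nguyen, by date of admission to current standing (earlier first): Szabo (Sep 8, 2005) before Pereira, Yilmaz, Kowalski and Nguyen (Nov 4, 2009).
Among Pereira, Yilmaz, Kowalski and Nguyen, a past Master before not a past Master: Pereira and Yilmaz (a past Master) before Kowalski and Nguyen (not a past Master).
Among Pereira and Yilmaz, alphabetically by surname: Pereira before Yilmaz.
Among Kowalski and Nguyen, alphabetically by surname: Kowalski before Nguyen.
Order: Chaudhari, Fontaine, Haddad, Harlow, Sato, Szabo, Pereira, Yilmaz, Kowalski, Nguyen.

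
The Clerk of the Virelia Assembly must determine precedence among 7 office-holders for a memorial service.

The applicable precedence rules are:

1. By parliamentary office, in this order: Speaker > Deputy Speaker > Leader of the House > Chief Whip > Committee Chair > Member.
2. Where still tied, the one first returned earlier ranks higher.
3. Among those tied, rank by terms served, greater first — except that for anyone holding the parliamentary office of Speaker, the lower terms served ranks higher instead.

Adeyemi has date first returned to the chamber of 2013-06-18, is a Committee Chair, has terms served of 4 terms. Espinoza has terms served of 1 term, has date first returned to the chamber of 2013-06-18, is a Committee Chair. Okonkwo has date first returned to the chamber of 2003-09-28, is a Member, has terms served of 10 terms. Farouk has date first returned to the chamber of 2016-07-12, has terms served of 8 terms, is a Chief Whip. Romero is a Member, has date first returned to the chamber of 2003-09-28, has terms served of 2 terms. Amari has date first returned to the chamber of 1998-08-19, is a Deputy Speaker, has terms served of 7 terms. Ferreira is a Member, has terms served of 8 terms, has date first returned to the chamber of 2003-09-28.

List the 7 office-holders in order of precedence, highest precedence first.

Amari, Farouk, Adeyemi, Espinoza, Okonkwo, Ferreira, Romero

By parliamentary office: Amari (Deputy Speaker); then Farouk (Chief Whip); then Adeyemi and Espinoza (Committee Chair); then Okonkwo, Ferreira and Romero (Member).
Adeyemi and Espinoza both have date first returned to the chamber 2013-06-18, so the next rule applies.
Among Adeyemi and Espinoza, by terms served (higher first): Adeyemi (4 terms) before Espinoza (1 term).
Okonkwo, Ferreira and Romero all have date first returned to the chamber 2003-09-28, so the next rule applies.
Among Okonkwo, Ferreira and Romero, by terms served (higher first): Okonkwo (10 terms) before Ferreira (8 terms) before Romero (2 terms).
Full order: Amari, Farouk, Adeyemi, Espinoza, Okonkwo, Ferreira, Romero.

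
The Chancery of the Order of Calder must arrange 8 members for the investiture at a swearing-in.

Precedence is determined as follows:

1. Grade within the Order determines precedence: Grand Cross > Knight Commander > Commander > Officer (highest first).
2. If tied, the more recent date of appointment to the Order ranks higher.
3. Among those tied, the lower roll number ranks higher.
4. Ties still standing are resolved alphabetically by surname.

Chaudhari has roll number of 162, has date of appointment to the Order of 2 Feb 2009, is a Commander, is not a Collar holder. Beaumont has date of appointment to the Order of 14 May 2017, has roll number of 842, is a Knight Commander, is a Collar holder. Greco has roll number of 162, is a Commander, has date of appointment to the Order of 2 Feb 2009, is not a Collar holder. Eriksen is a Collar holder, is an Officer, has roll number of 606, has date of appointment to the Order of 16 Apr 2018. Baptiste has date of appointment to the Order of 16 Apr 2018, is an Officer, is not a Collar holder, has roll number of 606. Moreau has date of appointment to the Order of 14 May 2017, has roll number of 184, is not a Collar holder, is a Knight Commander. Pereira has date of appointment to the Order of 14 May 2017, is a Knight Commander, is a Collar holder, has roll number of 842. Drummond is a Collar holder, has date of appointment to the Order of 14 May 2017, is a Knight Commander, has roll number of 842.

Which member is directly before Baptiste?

By grade within the Order: Moreau, Beaumont, Drummond and Pereira (Knight Commander); then Chaudhari and Greco (Commander); then Baptiste and Eriksen (Officer).
Moreau, Beaumont, Drummond and Pereira all have date of appointment to the Order 14 May 2017, so the next rule applies.
Among Moreau, Beaumont, Drummond and Pereira, by roll number (lower first): Moreau (184) before Beaumont, Drummond and Pereira (842).
Among Beaumont, Drummond and Pereira, alphabetically by surname: Beaumont before Drummond before Pereira.
Chaudhari and Greco both have date of appointment to the Order 2 Feb 2009, so the next rule applies.
Chaudhari and Greco both have roll number 162, so the next rule applies.
Among Chaudhari and Greco, alphabetically by surname: Chaudhari before Greco.
Baptiste and Eriksen both have date of appointment to the Order 16 Apr 2018, so the next rule applies.
Baptiste and Eriksen both have roll number 606, so the next rule applies.
Among Baptiste and Eriksen, alphabetically by surname: Baptiste before Eriksen.
Order: Moreau, Beaumont, Drummond, Pereira, Chaudhari, Greco, Baptiste, Eriksen.

Greco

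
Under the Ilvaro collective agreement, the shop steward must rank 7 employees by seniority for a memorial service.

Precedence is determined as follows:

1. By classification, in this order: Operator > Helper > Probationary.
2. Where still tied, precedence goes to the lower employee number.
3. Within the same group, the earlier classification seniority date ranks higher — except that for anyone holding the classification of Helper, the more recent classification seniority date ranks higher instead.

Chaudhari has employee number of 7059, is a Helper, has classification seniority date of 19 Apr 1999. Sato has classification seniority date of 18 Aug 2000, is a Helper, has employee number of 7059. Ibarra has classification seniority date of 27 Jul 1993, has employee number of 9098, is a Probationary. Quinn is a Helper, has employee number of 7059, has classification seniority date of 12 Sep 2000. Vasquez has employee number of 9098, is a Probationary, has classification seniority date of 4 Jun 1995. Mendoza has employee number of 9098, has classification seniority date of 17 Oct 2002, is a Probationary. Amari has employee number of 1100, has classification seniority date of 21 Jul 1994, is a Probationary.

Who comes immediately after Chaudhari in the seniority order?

Amari

By classification: Quinn, Sato and Chaudhari (Helper); then Amari, Ibarra, Vasquez and Mendoza (Probationary).
Quinn, Sato and Chaudhari all have employee number 7059, so the next rule applies.
Among Quinn, Sato and Chaudhari, by classification seniority date (later first) (reversed rule for this group): Quinn (12 Sep 2000) before Sato (18 Aug 2000) before Chaudhari (19 Apr 1999).
Among Amari, Ibarra, Vasquez and Mendoza, by employee number (lower first): Amari (1100) before Ibarra, Vasquez and Mendoza (9098).
Among Ibarra, Vasquez and Mendoza, by classification seniority date (earlier first): Ibarra (27 Jul 1993) before Vasquez (4 Jun 1995) before Mendoza (17 Oct 2002).
Order: Quinn, Sato, Chaudhari, Amari, Ibarra, Vasquez, Mendoza.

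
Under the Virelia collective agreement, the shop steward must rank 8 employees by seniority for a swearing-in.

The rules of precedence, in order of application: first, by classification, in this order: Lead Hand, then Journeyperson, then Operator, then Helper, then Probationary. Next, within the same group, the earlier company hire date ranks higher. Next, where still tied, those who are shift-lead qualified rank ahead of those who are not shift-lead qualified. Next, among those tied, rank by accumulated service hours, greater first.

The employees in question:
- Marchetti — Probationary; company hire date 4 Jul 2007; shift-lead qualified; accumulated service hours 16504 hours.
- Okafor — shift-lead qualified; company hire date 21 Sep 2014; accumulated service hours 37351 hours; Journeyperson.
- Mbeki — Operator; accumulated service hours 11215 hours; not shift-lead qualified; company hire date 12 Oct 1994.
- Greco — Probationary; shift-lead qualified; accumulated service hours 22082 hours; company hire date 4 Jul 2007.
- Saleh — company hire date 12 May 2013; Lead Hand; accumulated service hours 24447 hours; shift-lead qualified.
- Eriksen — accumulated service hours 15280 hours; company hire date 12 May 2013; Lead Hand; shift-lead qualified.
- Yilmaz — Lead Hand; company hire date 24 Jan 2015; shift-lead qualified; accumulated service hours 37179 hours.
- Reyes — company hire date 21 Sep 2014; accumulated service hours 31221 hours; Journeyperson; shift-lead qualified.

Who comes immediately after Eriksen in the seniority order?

By classification: Saleh, Eriksen and Yilmaz (Lead Hand); then Okafor and Reyes (Journeyperson); then Mbeki (Operator); then Greco and Marchetti (Probationary).
Among Saleh, Eriksen and Yilmaz, by company hire date (earlier first): Saleh and Eriksen (12 May 2013) before Yilmaz (24 Jan 2015).
Saleh and Eriksen are each shift-lead qualified, so the next rule applies.
Among Saleh and Eriksen, by accumulated service hours (higher first): Saleh (24447 hours) before Eriksen (15280 hours).
Okafor and Reyes both have company hire date 21 Sep 2014, so the next rule applies.
Okafor and Reyes are each shift-lead qualified, so the next rule applies.
Among Okafor and Reyes, by accumulated service hours (higher first): Okafor (37351 hours) before Reyes (31221 hours).
Greco and Marchetti both have company hire date 4 Jul 2007, so the next rule applies.
Greco and Marchetti are each shift-lead qualified, so the next rule applies.
Among Greco and Marchetti, by accumulated service hours (higher first): Greco (22082 hours) before Marchetti (16504 hours).
Order: Saleh, Eriksen, Yilmaz, Okafor, Reyes, Mbeki, Greco, Marchetti.

Yilmaz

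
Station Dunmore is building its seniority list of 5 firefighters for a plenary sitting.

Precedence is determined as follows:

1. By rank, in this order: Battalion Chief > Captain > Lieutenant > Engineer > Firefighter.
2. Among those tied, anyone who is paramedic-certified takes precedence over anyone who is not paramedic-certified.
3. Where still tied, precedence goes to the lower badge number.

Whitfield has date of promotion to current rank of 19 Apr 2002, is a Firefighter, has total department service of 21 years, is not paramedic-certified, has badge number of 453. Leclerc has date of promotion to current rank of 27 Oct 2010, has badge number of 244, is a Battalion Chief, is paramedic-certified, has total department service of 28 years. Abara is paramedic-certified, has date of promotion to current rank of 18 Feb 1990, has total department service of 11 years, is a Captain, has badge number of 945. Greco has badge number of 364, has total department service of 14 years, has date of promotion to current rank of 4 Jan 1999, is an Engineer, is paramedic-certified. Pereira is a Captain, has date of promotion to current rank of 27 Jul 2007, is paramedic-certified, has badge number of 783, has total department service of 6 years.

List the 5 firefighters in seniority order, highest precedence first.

By rank: Leclerc (Battalion Chief); then Pereira and Abara (Captain); then Greco (Engineer); then Whitfield (Firefighter).
Pereira and Abara are each paramedic-certified, so the next rule applies.
Among Pereira and Abara, by badge number (lower first): Pereira (783) before Abara (945).
Full order: Leclerc, Pereira, Abara, Greco, Whitfield.

Leclerc, Pereira, Abara, Greco, Whitfield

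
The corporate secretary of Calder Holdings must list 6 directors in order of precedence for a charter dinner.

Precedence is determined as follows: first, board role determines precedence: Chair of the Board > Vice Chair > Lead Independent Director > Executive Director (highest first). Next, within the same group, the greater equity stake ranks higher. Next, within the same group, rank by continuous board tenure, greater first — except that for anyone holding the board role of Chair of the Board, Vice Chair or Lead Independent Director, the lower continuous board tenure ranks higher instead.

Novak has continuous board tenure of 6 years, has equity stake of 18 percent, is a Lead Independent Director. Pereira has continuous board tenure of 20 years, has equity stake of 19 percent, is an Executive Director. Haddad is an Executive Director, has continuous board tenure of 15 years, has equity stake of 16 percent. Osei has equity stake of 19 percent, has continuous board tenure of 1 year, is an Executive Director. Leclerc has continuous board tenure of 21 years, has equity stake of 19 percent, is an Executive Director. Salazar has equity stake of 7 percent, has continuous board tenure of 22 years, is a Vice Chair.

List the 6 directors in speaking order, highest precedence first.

By board role: Salazar (Vice Chair); then Novak (Lead Independent Director); then Leclerc, Pereira, Osei and Haddad (Executive Director).
Among Leclerc, Pereira, Osei and Haddad, by equity stake (higher first): Leclerc, Pereira and Osei (19 percent) before Haddad (16 percent).
Among Leclerc, Pereira and Osei, by continuous board tenure (higher first): Leclerc (21 years) before Pereira (20 years) before Osei (1 year).
Full order: Salazar, Novak, Leclerc, Pereira, Osei, Haddad.

Salazar, Novak, Leclerc, Pereira, Osei, Haddad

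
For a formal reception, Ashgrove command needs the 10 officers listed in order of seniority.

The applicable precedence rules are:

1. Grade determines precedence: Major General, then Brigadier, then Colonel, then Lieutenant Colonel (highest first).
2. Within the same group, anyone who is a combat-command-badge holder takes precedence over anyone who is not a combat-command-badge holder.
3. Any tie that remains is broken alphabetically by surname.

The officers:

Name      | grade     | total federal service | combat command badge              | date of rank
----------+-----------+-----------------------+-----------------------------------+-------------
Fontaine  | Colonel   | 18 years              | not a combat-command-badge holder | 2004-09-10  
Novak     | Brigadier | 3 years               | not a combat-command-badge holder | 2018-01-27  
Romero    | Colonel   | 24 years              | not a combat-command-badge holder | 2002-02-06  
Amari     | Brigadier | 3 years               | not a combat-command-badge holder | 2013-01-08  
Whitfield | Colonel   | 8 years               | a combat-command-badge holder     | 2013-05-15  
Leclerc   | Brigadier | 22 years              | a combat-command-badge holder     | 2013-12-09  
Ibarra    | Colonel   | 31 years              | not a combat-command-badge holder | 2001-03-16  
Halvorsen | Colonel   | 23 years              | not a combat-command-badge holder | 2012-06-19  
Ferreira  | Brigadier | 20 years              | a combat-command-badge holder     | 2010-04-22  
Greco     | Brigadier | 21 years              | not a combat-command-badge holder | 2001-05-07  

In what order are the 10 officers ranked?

By grade: Ferreira, Leclerc, Amari, Greco and Novak (Brigadier); then Whitfield, Fontaine, Halvorsen, Ibarra and Romero (Colonel).
Among Ferreira, Leclerc, Amari, Greco and Novak, a combat-command-badge holder before not a combat-command-badge holder: Ferreira and Leclerc (a combat-command-badge holder) before Amari, Greco and Novak (not a combat-command-badge holder).
Among Ferreira and Leclerc, alphabetically by surname: Ferreira before Leclerc.
Among Amari, Greco and Novak, alphabetically by surname: Amari before Greco before Novak.
Among Whitfield, Fontaine, Halvorsen, Ibarra and Romero, a combat-command-badge holder before not a combat-command-badge holder: Whitfield (a combat-command-badge holder) before Fontaine, Halvorsen, Ibarra and Romero (not a combat-command-badge holder).
Among Fontaine, Halvorsen, Ibarra and Romero, alphabetically by surname: Fontaine before Halvorsen before Ibarra before Romero.
Full order: Ferreira, Leclerc, Amari, Greco, Novak, Whitfield, Fontaine, Halvorsen, Ibarra, Romero.

Ferreira, Leclerc, Amari, Greco, Novak, Whitfield, Fontaine, Halvorsen, Ibarra, Romero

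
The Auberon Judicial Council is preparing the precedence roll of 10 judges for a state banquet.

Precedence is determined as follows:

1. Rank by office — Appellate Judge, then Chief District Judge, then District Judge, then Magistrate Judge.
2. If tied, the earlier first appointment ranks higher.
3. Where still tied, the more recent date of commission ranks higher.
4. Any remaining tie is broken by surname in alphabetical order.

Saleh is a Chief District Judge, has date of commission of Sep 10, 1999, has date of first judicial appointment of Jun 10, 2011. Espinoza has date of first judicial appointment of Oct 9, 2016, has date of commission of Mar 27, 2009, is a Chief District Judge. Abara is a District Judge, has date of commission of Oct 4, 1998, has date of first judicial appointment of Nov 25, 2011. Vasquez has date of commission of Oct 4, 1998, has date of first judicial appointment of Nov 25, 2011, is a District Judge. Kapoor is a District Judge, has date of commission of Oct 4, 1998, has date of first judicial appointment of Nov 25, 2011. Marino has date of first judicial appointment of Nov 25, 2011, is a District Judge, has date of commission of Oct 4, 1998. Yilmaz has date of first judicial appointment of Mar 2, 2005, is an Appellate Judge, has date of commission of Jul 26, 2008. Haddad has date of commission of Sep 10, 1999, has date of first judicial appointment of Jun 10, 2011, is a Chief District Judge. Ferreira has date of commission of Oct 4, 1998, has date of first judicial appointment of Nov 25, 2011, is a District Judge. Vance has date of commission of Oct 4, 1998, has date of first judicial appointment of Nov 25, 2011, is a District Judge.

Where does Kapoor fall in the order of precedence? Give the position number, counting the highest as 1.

7

By office: Yilmaz (Appellate Judge); then Haddad, Saleh and Espinoza (Chief District Judge); then Abara, Ferreira, Kapoor, Marino, Vance and Vasquez (District Judge).
Among Haddad, Saleh and Espinoza, by date of first judicial appointment (earlier first): Haddad and Saleh (Jun 10, 2011) before Espinoza (Oct 9, 2016).
Haddad and Saleh both have date of commission Sep 10, 1999, so the next rule applies.
Among Haddad and Saleh, alphabetically by surname: Haddad before Saleh.
Abara, Ferreira, Kapoor, Marino, Vance and Vasquez all have date of first judicial appointment Nov 25, 2011, so the next rule applies.
Abara, Ferreira, Kapoor, Marino, Vance and Vasquez all have date of commission Oct 4, 1998, so the next rule applies.
Among Abara, Ferreira, Kapoor, Marino, Vance and Vasquez, alphabetically by surname: Abara before Ferreira before Kapoor before Marino before Vance before Vasquez.
Order: Yilmaz, Haddad, Saleh, Espinoza, Abara, Ferreira, Kapoor, Marino, Vance, Vasquez. So position 7.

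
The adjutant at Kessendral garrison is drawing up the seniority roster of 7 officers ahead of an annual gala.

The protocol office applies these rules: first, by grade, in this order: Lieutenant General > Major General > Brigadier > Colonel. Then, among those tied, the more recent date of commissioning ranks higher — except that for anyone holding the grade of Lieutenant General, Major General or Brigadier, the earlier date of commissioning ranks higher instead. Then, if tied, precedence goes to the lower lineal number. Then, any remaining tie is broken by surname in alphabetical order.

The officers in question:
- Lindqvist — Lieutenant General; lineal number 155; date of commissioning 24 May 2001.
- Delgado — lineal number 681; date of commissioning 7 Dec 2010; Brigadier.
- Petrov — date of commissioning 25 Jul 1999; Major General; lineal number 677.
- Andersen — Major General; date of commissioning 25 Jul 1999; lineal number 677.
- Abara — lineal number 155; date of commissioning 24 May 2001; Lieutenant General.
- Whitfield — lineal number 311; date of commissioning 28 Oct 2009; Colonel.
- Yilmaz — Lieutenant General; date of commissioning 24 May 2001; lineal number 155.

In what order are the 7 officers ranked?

Abara, Lindqvist, Yilmaz, Andersen, Petrov, Delgado, Whitfield

By grade: Abara, Lindqvist and Yilmaz (Lieutenant General); then Andersen and Petrov (Major General); then Delgado (Brigadier); then Whitfield (Colonel).
Abara, Lindqvist and Yilmaz all have date of commissioning 24 May 2001, so the next rule applies.
Abara, Lindqvist and Yilmaz all have lineal number 155, so the next rule applies.
Among Abara, Lindqvist and Yilmaz, alphabetically by surname: Abara before Lindqvist before Yilmaz.
Andersen and Petrov both have date of commissioning 25 Jul 1999, so the next rule applies.
Andersen and Petrov both have lineal number 677, so the next rule applies.
Among Andersen and Petrov, alphabetically by surname: Andersen before Petrov.
Full order: Abara, Lindqvist, Yilmaz, Andersen, Petrov, Delgado, Whitfield.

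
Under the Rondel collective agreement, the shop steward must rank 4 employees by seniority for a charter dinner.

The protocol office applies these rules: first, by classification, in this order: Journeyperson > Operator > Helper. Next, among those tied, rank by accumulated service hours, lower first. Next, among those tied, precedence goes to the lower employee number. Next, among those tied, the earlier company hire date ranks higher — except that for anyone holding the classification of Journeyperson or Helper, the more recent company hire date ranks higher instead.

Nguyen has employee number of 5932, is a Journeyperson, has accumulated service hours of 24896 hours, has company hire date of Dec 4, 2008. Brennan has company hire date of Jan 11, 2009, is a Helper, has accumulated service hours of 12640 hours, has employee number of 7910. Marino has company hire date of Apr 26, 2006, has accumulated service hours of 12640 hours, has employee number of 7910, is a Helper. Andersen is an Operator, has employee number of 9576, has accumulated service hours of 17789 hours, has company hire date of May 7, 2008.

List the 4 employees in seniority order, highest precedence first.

Nguyen, Andersen, Brennan, Marino

By classification: Nguyen (Journeyperson); then Andersen (Operator); then Brennan and Marino (Helper).
Brennan and Marino both have accumulated service hours 12640 hours, so the next rule applies.
Brennan and Marino both have employee number 7910, so the next rule applies.
Among Brennan and Marino, by company hire date (later first) (reversed rule for this group): Brennan (Jan 11, 2009) before Marino (Apr 26, 2006).
Full order: Nguyen, Andersen, Brennan, Marino.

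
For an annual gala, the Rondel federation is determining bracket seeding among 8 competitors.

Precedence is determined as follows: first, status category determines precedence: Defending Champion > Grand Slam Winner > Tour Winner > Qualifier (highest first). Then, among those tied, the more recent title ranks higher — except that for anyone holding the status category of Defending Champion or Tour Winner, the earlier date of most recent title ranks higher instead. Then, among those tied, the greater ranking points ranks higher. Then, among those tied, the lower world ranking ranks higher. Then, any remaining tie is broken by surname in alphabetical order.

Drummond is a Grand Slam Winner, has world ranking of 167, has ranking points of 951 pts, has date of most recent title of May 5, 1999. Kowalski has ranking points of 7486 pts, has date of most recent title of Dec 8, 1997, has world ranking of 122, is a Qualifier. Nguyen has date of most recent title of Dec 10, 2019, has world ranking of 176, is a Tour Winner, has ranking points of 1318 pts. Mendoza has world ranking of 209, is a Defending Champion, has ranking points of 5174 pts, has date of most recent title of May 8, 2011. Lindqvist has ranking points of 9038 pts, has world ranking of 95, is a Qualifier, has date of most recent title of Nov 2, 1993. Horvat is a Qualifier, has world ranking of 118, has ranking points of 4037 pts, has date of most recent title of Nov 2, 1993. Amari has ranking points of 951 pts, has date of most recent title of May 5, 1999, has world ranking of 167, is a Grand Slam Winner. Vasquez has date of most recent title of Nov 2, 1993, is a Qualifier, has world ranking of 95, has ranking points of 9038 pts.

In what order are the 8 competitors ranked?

Mendoza, Amari, Drummond, Nguyen, Kowalski, Lindqvist, Vasquez, Horvat

By status category: Mendoza (Defending Champion); then Amari and Drummond (Grand Slam Winner); then Nguyen (Tour Winner); then Kowalski, Lindqvist, Vasquez and Horvat (Qualifier).
Amari and Drummond both have date of most recent title May 5, 1999, so the next rule applies.
Amari and Drummond both have ranking points 951 pts, so the next rule applies.
Amari and Drummond both have world ranking 167, so the next rule applies.
Among Amari and Drummond, alphabetically by surname: Amari before Drummond.
Among Kowalski, Lindqvist, Vasquez and Horvat, by date of most recent title (later first): Kowalski (Dec 8, 1997) before Lindqvist, Vasquez and Horvat (Nov 2, 1993).
Among Lindqvist, Vasquez and Horvat, by ranking points (higher first): Lindqvist and Vasquez (9038 pts) before Horvat (4037 pts).
Lindqvist and Vasquez both have world ranking 95, so the next rule applies.
Among Lindqvist and Vasquez, alphabetically by surname: Lindqvist before Vasquez.
Full order: Mendoza, Amari, Drummond, Nguyen, Kowalski, Lindqvist, Vasquez, Horvat.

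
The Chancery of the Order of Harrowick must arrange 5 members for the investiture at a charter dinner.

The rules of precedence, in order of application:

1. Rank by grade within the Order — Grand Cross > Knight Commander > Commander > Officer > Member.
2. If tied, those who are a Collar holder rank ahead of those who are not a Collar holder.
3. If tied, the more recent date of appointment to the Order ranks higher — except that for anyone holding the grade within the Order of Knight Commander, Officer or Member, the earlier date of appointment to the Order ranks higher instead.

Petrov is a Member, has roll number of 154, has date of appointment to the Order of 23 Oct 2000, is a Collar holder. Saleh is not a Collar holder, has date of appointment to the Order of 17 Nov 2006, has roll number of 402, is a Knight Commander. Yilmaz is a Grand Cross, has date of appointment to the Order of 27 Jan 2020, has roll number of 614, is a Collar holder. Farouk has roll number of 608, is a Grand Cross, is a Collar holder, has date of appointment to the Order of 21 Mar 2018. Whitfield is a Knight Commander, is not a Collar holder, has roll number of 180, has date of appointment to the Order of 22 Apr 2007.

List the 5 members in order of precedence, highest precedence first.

Yilmaz, Farouk, Saleh, Whitfield, Petrov

By grade within the Order: Yilmaz and Farouk (Grand Cross); then Saleh and Whitfield (Knight Commander); then Petrov (Member).
Yilmaz and Farouk are each a Collar holder, so the next rule applies.
Among Yilmaz and Farouk, by date of appointment to the Order (later first): Yilmaz (27 Jan 2020) before Farouk (21 Mar 2018).
Saleh and Whitfield are each not a Collar holder, so the next rule applies.
Among Saleh and Whitfield, by date of appointment to the Order (earlier first) (reversed rule for this group): Saleh (17 Nov 2006) before Whitfield (22 Apr 2007).
Full order: Yilmaz, Farouk, Saleh, Whitfield, Petrov.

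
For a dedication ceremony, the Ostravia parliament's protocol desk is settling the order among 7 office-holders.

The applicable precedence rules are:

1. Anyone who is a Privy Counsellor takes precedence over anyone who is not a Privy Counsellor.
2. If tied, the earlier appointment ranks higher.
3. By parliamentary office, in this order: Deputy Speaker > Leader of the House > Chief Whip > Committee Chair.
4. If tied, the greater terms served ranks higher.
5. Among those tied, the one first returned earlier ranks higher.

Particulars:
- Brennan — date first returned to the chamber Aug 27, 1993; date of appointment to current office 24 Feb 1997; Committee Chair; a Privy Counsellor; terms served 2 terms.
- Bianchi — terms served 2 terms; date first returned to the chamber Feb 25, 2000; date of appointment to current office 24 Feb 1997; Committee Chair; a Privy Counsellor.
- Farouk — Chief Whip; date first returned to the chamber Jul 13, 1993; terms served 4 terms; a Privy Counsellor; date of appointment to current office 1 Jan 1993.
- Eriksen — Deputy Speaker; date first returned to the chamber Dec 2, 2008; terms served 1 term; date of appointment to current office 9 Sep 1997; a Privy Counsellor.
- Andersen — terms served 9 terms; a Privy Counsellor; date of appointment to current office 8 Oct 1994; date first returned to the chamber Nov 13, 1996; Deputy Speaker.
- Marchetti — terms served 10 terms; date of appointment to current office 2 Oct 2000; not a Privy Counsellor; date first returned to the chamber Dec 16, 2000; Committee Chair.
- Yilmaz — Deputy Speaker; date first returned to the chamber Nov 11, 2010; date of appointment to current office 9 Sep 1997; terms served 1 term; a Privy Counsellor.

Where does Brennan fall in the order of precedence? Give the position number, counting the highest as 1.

By the first rule: Farouk, Andersen, Brennan, Bianchi, Eriksen and Yilmaz (each a Privy Counsellor); then Marchetti (not a Privy Counsellor).
Among Farouk, Andersen, Brennan, Bianchi, Eriksen and Yilmaz, by date of appointment to current office (earlier first): Farouk (1 Jan 1993) before Andersen (8 Oct 1994) before Brennan and Bianchi (24 Feb 1997) before Eriksen and Yilmaz (9 Sep 1997).
Brennan and Bianchi are each Committee Chair, so the next rule applies.
Brennan and Bianchi both have terms served 2 terms, so the next rule applies.
Among Brennan and Bianchi, by date first returned to the chamber (earlier first): Brennan (Aug 27, 1993) before Bianchi (Feb 25, 2000).
Eriksen and Yilmaz are each Deputy Speaker, so the next rule applies.
Eriksen and Yilmaz both have terms served 1 term, so the next rule applies.
Among Eriksen and Yilmaz, by date first returned to the chamber (earlier first): Eriksen (Dec 2, 2008) before Yilmaz (Nov 11, 2010).
Order: Farouk, Andersen, Brennan, Bianchi, Eriksen, Yilmaz, Marchetti. So position 3.

3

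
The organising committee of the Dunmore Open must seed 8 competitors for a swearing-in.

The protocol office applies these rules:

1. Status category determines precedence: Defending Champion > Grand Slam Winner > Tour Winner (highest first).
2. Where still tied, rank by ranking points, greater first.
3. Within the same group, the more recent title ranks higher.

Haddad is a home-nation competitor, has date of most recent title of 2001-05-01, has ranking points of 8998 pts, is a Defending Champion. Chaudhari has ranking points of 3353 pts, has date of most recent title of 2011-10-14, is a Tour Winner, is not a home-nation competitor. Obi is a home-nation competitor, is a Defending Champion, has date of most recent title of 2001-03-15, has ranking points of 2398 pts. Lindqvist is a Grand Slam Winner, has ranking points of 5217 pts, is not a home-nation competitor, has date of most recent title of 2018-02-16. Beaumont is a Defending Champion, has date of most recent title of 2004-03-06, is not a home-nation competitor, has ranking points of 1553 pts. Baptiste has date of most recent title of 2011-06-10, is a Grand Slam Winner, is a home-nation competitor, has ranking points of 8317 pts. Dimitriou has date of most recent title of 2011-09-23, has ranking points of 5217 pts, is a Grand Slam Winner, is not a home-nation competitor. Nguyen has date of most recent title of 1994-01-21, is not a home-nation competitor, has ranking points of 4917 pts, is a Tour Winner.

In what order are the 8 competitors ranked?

Haddad, Obi, Beaumont, Baptiste, Lindqvist, Dimitriou, Nguyen, Chaudhari

By status category: Haddad, Obi and Beaumont (Defending Champion); then Baptiste, Lindqvist and Dimitriou (Grand Slam Winner); then Nguyen and Chaudhari (Tour Winner).
Among Haddad, Obi and Beaumont, by ranking points (higher first): Haddad (8998 pts) before Obi (2398 pts) before Beaumont (1553 pts).
Among Baptiste, Lindqvist and Dimitriou, by ranking points (higher first): Baptiste (8317 pts) before Lindqvist and Dimitriou (5217 pts).
Among Lindqvist and Dimitriou, by date of most recent title (later first): Lindqvist (2018-02-16) before Dimitriou (2011-09-23).
Among Nguyen and Chaudhari, by ranking points (higher first): Nguyen (4917 pts) before Chaudhari (3353 pts).
Full order: Haddad, Obi, Beaumont, Baptiste, Lindqvist, Dimitriou, Nguyen, Chaudhari.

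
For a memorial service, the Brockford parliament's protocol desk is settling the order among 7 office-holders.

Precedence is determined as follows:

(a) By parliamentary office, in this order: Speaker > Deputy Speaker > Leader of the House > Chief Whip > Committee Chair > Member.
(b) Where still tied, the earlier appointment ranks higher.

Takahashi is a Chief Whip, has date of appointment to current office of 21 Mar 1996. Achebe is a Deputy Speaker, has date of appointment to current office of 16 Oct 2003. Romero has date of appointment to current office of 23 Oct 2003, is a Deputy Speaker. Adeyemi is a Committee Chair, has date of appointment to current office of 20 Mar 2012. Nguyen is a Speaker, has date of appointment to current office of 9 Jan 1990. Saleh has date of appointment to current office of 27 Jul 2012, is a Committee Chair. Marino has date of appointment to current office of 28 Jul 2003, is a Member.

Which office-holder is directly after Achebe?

By parliamentary office: Nguyen (Speaker); then Achebe and Romero (Deputy Speaker); then Takahashi (Chief Whip); then Adeyemi and Saleh (Committee Chair); then Marino (Member).
Among Achebe and Romero, by date of appointment to current office (earlier first): Achebe (16 Oct 2003) before Romero (23 Oct 2003).
Among Adeyemi and Saleh, by date of appointment to current office (earlier first): Adeyemi (20 Mar 2012) before Saleh (27 Jul 2012).
Order: Nguyen, Achebe, Romero, Takahashi, Adeyemi, Saleh, Marino.

Romero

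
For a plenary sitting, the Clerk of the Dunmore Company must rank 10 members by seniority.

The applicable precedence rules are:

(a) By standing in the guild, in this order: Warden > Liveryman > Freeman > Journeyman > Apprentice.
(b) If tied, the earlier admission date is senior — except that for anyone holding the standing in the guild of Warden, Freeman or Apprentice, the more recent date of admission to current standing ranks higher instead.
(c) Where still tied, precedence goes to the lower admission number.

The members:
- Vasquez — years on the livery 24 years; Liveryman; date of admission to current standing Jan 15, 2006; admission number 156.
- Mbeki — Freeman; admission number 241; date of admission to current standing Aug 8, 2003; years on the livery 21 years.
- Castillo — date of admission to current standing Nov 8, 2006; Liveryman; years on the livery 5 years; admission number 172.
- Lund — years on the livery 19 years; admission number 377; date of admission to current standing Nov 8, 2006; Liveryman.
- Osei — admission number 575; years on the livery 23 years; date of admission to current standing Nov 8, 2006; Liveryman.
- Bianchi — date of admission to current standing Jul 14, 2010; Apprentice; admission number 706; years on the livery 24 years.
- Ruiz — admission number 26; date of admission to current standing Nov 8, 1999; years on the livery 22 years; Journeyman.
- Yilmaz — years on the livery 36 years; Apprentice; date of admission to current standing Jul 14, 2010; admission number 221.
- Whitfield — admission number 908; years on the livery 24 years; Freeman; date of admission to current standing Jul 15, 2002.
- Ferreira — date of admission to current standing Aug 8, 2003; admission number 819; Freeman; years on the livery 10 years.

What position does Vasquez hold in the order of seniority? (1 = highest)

1

By standing in the guild: Vasquez, Castillo, Lund and Osei (Liveryman); then Mbeki, Ferreira and Whitfield (Freeman); then Ruiz (Journeyman); then Yilmaz and Bianchi (Apprentice).
Among Vasquez, Castillo, Lund and Osei, by date of admission to current standing (earlier first): Vasquez (Jan 15, 2006) before Castillo, Lund and Osei (Nov 8, 2006).
Among Castillo, Lund and Osei, by admission number (lower first): Castillo (172) before Lund (377) before Osei (575).
Among Mbeki, Ferreira and Whitfield, by date of admission to current standing (later first) (reversed rule for this group): Mbeki and Ferreira (Aug 8, 2003) before Whitfield (Jul 15, 2002).
Among Mbeki and Ferreira, by admission number (lower first): Mbeki (241) before Ferreira (819).
Yilmaz and Bianchi both have date of admission to current standing Jul 14, 2010, so the next rule applies.
Among Yilmaz and Bianchi, by admission number (lower first): Yilmaz (221) before Bianchi (706).
Order: Vasquez, Castillo, Lund, Osei, Mbeki, Ferreira, Whitfield, Ruiz, Yilmaz, Bianchi. So position 1.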